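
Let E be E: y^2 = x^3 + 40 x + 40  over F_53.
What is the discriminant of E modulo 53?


4 a^3 + 27 b^2 = 4*40^3 + 27*40^2 = 256000 + 43200 = 299200
Delta = -16 * (299200) = -4787200
Delta mod 53 = 25

Delta = 25 (mod 53)


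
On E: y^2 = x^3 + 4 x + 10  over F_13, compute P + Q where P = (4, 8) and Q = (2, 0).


P != Q, so use the chord formula.
s = (y2 - y1) / (x2 - x1) = (5) / (11) mod 13 = 4
x3 = s^2 - x1 - x2 mod 13 = 4^2 - 4 - 2 = 10
y3 = s (x1 - x3) - y1 mod 13 = 4 * (4 - 10) - 8 = 7

P + Q = (10, 7)


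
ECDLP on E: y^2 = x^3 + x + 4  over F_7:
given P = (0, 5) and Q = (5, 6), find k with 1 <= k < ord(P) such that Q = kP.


Enumerate multiples of P until we hit Q = (5, 6):
  1P = (0, 5)
  2P = (4, 3)
  3P = (5, 1)
  4P = (6, 4)
  5P = (2, 0)
  6P = (6, 3)
  7P = (5, 6)
Match found at i = 7.

k = 7


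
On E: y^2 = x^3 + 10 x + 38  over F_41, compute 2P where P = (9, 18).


Doubling: s = (3 x1^2 + a) / (2 y1)
s = (3*9^2 + 10) / (2*18) mod 41 = 15
x3 = s^2 - 2 x1 mod 41 = 15^2 - 2*9 = 2
y3 = s (x1 - x3) - y1 mod 41 = 15 * (9 - 2) - 18 = 5

2P = (2, 5)


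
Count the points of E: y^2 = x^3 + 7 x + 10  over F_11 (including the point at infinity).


For each x in F_11, count y with y^2 = x^3 + 7 x + 10 mod 11:
  x = 3: RHS = 3, y in [5, 6]  -> 2 point(s)
  x = 4: RHS = 3, y in [5, 6]  -> 2 point(s)
  x = 5: RHS = 5, y in [4, 7]  -> 2 point(s)
  x = 6: RHS = 4, y in [2, 9]  -> 2 point(s)
Affine points: 8. Add the point at infinity: total = 9.

#E(F_11) = 9


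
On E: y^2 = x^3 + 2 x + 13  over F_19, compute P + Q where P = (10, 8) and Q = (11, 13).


P != Q, so use the chord formula.
s = (y2 - y1) / (x2 - x1) = (5) / (1) mod 19 = 5
x3 = s^2 - x1 - x2 mod 19 = 5^2 - 10 - 11 = 4
y3 = s (x1 - x3) - y1 mod 19 = 5 * (10 - 4) - 8 = 3

P + Q = (4, 3)


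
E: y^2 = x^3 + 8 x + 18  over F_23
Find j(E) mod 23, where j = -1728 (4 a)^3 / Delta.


Delta = -16(4 a^3 + 27 b^2) mod 23 = 17
-1728 * (4 a)^3 = -1728 * (4*8)^3 mod 23 = 21
j = 21 * 17^(-1) mod 23 = 8

j = 8 (mod 23)


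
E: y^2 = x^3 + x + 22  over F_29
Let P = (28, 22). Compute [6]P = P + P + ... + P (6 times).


k = 6 = 110_2 (binary, LSB first: 011)
Double-and-add from P = (28, 22):
  bit 0 = 0: acc unchanged = O
  bit 1 = 1: acc = O + (8, 22) = (8, 22)
  bit 2 = 1: acc = (8, 22) + (7, 16) = (21, 16)

6P = (21, 16)


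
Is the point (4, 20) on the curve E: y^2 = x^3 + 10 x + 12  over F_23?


Check whether y^2 = x^3 + 10 x + 12 (mod 23) for (x, y) = (4, 20).
LHS: y^2 = 20^2 mod 23 = 9
RHS: x^3 + 10 x + 12 = 4^3 + 10*4 + 12 mod 23 = 1
LHS != RHS

No, not on the curve


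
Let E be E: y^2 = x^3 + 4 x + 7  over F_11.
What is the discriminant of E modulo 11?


4 a^3 + 27 b^2 = 4*4^3 + 27*7^2 = 256 + 1323 = 1579
Delta = -16 * (1579) = -25264
Delta mod 11 = 3

Delta = 3 (mod 11)


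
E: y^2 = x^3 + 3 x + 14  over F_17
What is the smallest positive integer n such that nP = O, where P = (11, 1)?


Compute successive multiples of P until we hit O:
  1P = (11, 1)
  2P = (11, 16)
  3P = O

ord(P) = 3


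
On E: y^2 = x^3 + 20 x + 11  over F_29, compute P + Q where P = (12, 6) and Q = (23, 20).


P != Q, so use the chord formula.
s = (y2 - y1) / (x2 - x1) = (14) / (11) mod 29 = 25
x3 = s^2 - x1 - x2 mod 29 = 25^2 - 12 - 23 = 10
y3 = s (x1 - x3) - y1 mod 29 = 25 * (12 - 10) - 6 = 15

P + Q = (10, 15)


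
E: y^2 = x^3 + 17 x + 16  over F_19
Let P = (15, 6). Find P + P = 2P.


Doubling: s = (3 x1^2 + a) / (2 y1)
s = (3*15^2 + 17) / (2*6) mod 19 = 7
x3 = s^2 - 2 x1 mod 19 = 7^2 - 2*15 = 0
y3 = s (x1 - x3) - y1 mod 19 = 7 * (15 - 0) - 6 = 4

2P = (0, 4)


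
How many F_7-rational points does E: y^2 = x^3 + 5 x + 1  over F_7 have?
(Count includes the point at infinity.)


For each x in F_7, count y with y^2 = x^3 + 5 x + 1 mod 7:
  x = 0: RHS = 1, y in [1, 6]  -> 2 point(s)
  x = 1: RHS = 0, y in [0]  -> 1 point(s)
  x = 3: RHS = 1, y in [1, 6]  -> 2 point(s)
  x = 4: RHS = 1, y in [1, 6]  -> 2 point(s)
  x = 5: RHS = 4, y in [2, 5]  -> 2 point(s)
  x = 6: RHS = 2, y in [3, 4]  -> 2 point(s)
Affine points: 11. Add the point at infinity: total = 12.

#E(F_7) = 12


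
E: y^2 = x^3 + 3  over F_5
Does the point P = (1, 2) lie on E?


Check whether y^2 = x^3 + 0 x + 3 (mod 5) for (x, y) = (1, 2).
LHS: y^2 = 2^2 mod 5 = 4
RHS: x^3 + 0 x + 3 = 1^3 + 0*1 + 3 mod 5 = 4
LHS = RHS

Yes, on the curve


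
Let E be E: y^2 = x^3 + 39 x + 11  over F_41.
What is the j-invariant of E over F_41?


Delta = -16(4 a^3 + 27 b^2) mod 41 = 23
-1728 * (4 a)^3 = -1728 * (4*39)^3 mod 41 = 38
j = 38 * 23^(-1) mod 41 = 7

j = 7 (mod 41)


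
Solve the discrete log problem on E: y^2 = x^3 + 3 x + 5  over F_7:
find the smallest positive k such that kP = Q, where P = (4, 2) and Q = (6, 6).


Enumerate multiples of P until we hit Q = (6, 6):
  1P = (4, 2)
  2P = (1, 3)
  3P = (6, 1)
  4P = (6, 6)
Match found at i = 4.

k = 4


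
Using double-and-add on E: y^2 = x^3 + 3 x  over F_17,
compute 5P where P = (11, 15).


k = 5 = 101_2 (binary, LSB first: 101)
Double-and-add from P = (11, 15):
  bit 0 = 1: acc = O + (11, 15) = (11, 15)
  bit 1 = 0: acc unchanged = (11, 15)
  bit 2 = 1: acc = (11, 15) + (4, 12) = (6, 9)

5P = (6, 9)


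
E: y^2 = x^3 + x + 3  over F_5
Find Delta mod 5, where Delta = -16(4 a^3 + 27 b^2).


4 a^3 + 27 b^2 = 4*1^3 + 27*3^2 = 4 + 243 = 247
Delta = -16 * (247) = -3952
Delta mod 5 = 3

Delta = 3 (mod 5)


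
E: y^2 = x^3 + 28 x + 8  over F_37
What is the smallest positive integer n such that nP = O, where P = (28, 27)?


Compute successive multiples of P until we hit O:
  1P = (28, 27)
  2P = (8, 35)
  3P = (13, 4)
  4P = (12, 0)
  5P = (13, 33)
  6P = (8, 2)
  7P = (28, 10)
  8P = O

ord(P) = 8


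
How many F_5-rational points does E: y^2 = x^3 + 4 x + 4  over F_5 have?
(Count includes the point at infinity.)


For each x in F_5, count y with y^2 = x^3 + 4 x + 4 mod 5:
  x = 0: RHS = 4, y in [2, 3]  -> 2 point(s)
  x = 1: RHS = 4, y in [2, 3]  -> 2 point(s)
  x = 2: RHS = 0, y in [0]  -> 1 point(s)
  x = 4: RHS = 4, y in [2, 3]  -> 2 point(s)
Affine points: 7. Add the point at infinity: total = 8.

#E(F_5) = 8


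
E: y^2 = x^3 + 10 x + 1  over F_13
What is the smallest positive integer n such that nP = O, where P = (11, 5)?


Compute successive multiples of P until we hit O:
  1P = (11, 5)
  2P = (0, 1)
  3P = (6, 11)
  4P = (12, 4)
  5P = (4, 1)
  6P = (10, 3)
  7P = (9, 12)
  8P = (2, 9)
  ... (continuing to 19P)
  19P = O

ord(P) = 19


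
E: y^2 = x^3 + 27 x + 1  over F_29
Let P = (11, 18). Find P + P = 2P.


Doubling: s = (3 x1^2 + a) / (2 y1)
s = (3*11^2 + 27) / (2*18) mod 29 = 6
x3 = s^2 - 2 x1 mod 29 = 6^2 - 2*11 = 14
y3 = s (x1 - x3) - y1 mod 29 = 6 * (11 - 14) - 18 = 22

2P = (14, 22)


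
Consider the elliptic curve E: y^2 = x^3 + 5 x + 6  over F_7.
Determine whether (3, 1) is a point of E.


Check whether y^2 = x^3 + 5 x + 6 (mod 7) for (x, y) = (3, 1).
LHS: y^2 = 1^2 mod 7 = 1
RHS: x^3 + 5 x + 6 = 3^3 + 5*3 + 6 mod 7 = 6
LHS != RHS

No, not on the curve


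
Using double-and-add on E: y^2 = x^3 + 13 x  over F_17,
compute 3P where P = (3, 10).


k = 3 = 11_2 (binary, LSB first: 11)
Double-and-add from P = (3, 10):
  bit 0 = 1: acc = O + (3, 10) = (3, 10)
  bit 1 = 1: acc = (3, 10) + (15, 0) = (3, 7)

3P = (3, 7)


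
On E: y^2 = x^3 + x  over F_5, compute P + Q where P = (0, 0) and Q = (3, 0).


P != Q, so use the chord formula.
s = (y2 - y1) / (x2 - x1) = (0) / (3) mod 5 = 0
x3 = s^2 - x1 - x2 mod 5 = 0^2 - 0 - 3 = 2
y3 = s (x1 - x3) - y1 mod 5 = 0 * (0 - 2) - 0 = 0

P + Q = (2, 0)


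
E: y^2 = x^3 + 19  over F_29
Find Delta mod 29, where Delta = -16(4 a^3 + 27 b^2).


4 a^3 + 27 b^2 = 4*0^3 + 27*19^2 = 0 + 9747 = 9747
Delta = -16 * (9747) = -155952
Delta mod 29 = 10

Delta = 10 (mod 29)


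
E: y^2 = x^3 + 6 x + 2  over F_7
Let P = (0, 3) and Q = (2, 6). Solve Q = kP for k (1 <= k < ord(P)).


Enumerate multiples of P until we hit Q = (2, 6):
  1P = (0, 3)
  2P = (1, 3)
  3P = (6, 4)
  4P = (2, 6)
Match found at i = 4.

k = 4


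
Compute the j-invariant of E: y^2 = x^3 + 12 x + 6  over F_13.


Delta = -16(4 a^3 + 27 b^2) mod 13 = 8
-1728 * (4 a)^3 = -1728 * (4*12)^3 mod 13 = 1
j = 1 * 8^(-1) mod 13 = 5

j = 5 (mod 13)


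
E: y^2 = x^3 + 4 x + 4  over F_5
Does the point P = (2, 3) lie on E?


Check whether y^2 = x^3 + 4 x + 4 (mod 5) for (x, y) = (2, 3).
LHS: y^2 = 3^2 mod 5 = 4
RHS: x^3 + 4 x + 4 = 2^3 + 4*2 + 4 mod 5 = 0
LHS != RHS

No, not on the curve


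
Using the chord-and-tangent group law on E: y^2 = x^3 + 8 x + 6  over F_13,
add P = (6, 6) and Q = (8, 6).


P != Q, so use the chord formula.
s = (y2 - y1) / (x2 - x1) = (0) / (2) mod 13 = 0
x3 = s^2 - x1 - x2 mod 13 = 0^2 - 6 - 8 = 12
y3 = s (x1 - x3) - y1 mod 13 = 0 * (6 - 12) - 6 = 7

P + Q = (12, 7)


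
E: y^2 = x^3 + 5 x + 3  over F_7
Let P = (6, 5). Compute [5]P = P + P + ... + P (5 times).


k = 5 = 101_2 (binary, LSB first: 101)
Double-and-add from P = (6, 5):
  bit 0 = 1: acc = O + (6, 5) = (6, 5)
  bit 1 = 0: acc unchanged = (6, 5)
  bit 2 = 1: acc = (6, 5) + (6, 5) = (6, 2)

5P = (6, 2)


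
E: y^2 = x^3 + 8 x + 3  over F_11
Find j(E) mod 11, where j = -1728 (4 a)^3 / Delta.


Delta = -16(4 a^3 + 27 b^2) mod 11 = 7
-1728 * (4 a)^3 = -1728 * (4*8)^3 mod 11 = 1
j = 1 * 7^(-1) mod 11 = 8

j = 8 (mod 11)


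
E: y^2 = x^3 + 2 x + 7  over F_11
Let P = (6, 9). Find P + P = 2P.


Doubling: s = (3 x1^2 + a) / (2 y1)
s = (3*6^2 + 2) / (2*9) mod 11 = 0
x3 = s^2 - 2 x1 mod 11 = 0^2 - 2*6 = 10
y3 = s (x1 - x3) - y1 mod 11 = 0 * (6 - 10) - 9 = 2

2P = (10, 2)


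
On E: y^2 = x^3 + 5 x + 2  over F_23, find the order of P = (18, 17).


Compute successive multiples of P until we hit O:
  1P = (18, 17)
  2P = (11, 13)
  3P = (7, 9)
  4P = (1, 10)
  5P = (6, 15)
  6P = (15, 18)
  7P = (8, 18)
  8P = (0, 18)
  ... (continuing to 21P)
  21P = O

ord(P) = 21


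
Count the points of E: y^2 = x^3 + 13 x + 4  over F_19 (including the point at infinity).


For each x in F_19, count y with y^2 = x^3 + 13 x + 4 mod 19:
  x = 0: RHS = 4, y in [2, 17]  -> 2 point(s)
  x = 2: RHS = 0, y in [0]  -> 1 point(s)
  x = 4: RHS = 6, y in [5, 14]  -> 2 point(s)
  x = 5: RHS = 4, y in [2, 17]  -> 2 point(s)
  x = 7: RHS = 1, y in [1, 18]  -> 2 point(s)
  x = 12: RHS = 7, y in [8, 11]  -> 2 point(s)
  x = 14: RHS = 4, y in [2, 17]  -> 2 point(s)
  x = 18: RHS = 9, y in [3, 16]  -> 2 point(s)
Affine points: 15. Add the point at infinity: total = 16.

#E(F_19) = 16


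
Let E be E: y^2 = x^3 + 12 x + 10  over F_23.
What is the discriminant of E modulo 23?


4 a^3 + 27 b^2 = 4*12^3 + 27*10^2 = 6912 + 2700 = 9612
Delta = -16 * (9612) = -153792
Delta mod 23 = 9

Delta = 9 (mod 23)


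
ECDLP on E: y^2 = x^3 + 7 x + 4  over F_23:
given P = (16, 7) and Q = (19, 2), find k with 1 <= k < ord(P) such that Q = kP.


Enumerate multiples of P until we hit Q = (19, 2):
  1P = (16, 7)
  2P = (20, 18)
  3P = (19, 2)
Match found at i = 3.

k = 3


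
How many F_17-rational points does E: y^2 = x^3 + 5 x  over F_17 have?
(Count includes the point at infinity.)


For each x in F_17, count y with y^2 = x^3 + 5 x + 0 mod 17:
  x = 0: RHS = 0, y in [0]  -> 1 point(s)
  x = 2: RHS = 1, y in [1, 16]  -> 2 point(s)
  x = 3: RHS = 8, y in [5, 12]  -> 2 point(s)
  x = 4: RHS = 16, y in [4, 13]  -> 2 point(s)
  x = 6: RHS = 8, y in [5, 12]  -> 2 point(s)
  x = 7: RHS = 4, y in [2, 15]  -> 2 point(s)
  x = 8: RHS = 8, y in [5, 12]  -> 2 point(s)
  x = 9: RHS = 9, y in [3, 14]  -> 2 point(s)
  x = 10: RHS = 13, y in [8, 9]  -> 2 point(s)
  x = 11: RHS = 9, y in [3, 14]  -> 2 point(s)
  x = 13: RHS = 1, y in [1, 16]  -> 2 point(s)
  x = 14: RHS = 9, y in [3, 14]  -> 2 point(s)
  x = 15: RHS = 16, y in [4, 13]  -> 2 point(s)
Affine points: 25. Add the point at infinity: total = 26.

#E(F_17) = 26


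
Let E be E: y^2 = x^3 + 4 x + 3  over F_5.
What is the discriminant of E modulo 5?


4 a^3 + 27 b^2 = 4*4^3 + 27*3^2 = 256 + 243 = 499
Delta = -16 * (499) = -7984
Delta mod 5 = 1

Delta = 1 (mod 5)


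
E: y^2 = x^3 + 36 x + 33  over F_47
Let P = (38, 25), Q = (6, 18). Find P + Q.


P != Q, so use the chord formula.
s = (y2 - y1) / (x2 - x1) = (40) / (15) mod 47 = 34
x3 = s^2 - x1 - x2 mod 47 = 34^2 - 38 - 6 = 31
y3 = s (x1 - x3) - y1 mod 47 = 34 * (38 - 31) - 25 = 25

P + Q = (31, 25)


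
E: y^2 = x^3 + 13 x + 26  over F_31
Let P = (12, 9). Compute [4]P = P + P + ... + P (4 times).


k = 4 = 100_2 (binary, LSB first: 001)
Double-and-add from P = (12, 9):
  bit 0 = 0: acc unchanged = O
  bit 1 = 0: acc unchanged = O
  bit 2 = 1: acc = O + (17, 18) = (17, 18)

4P = (17, 18)


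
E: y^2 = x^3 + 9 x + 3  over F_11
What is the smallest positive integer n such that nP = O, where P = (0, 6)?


Compute successive multiples of P until we hit O:
  1P = (0, 6)
  2P = (4, 2)
  3P = (8, 2)
  4P = (6, 8)
  5P = (10, 9)
  6P = (10, 2)
  7P = (6, 3)
  8P = (8, 9)
  ... (continuing to 11P)
  11P = O

ord(P) = 11


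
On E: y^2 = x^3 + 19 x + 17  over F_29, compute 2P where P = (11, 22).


Doubling: s = (3 x1^2 + a) / (2 y1)
s = (3*11^2 + 19) / (2*22) mod 29 = 10
x3 = s^2 - 2 x1 mod 29 = 10^2 - 2*11 = 20
y3 = s (x1 - x3) - y1 mod 29 = 10 * (11 - 20) - 22 = 4

2P = (20, 4)


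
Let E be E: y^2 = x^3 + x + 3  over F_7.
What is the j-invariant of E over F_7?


Delta = -16(4 a^3 + 27 b^2) mod 7 = 3
-1728 * (4 a)^3 = -1728 * (4*1)^3 mod 7 = 1
j = 1 * 3^(-1) mod 7 = 5

j = 5 (mod 7)


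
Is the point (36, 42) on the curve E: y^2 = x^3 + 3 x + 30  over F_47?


Check whether y^2 = x^3 + 3 x + 30 (mod 47) for (x, y) = (36, 42).
LHS: y^2 = 42^2 mod 47 = 25
RHS: x^3 + 3 x + 30 = 36^3 + 3*36 + 30 mod 47 = 29
LHS != RHS

No, not on the curve


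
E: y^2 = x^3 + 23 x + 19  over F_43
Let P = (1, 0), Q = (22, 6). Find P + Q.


P != Q, so use the chord formula.
s = (y2 - y1) / (x2 - x1) = (6) / (21) mod 43 = 31
x3 = s^2 - x1 - x2 mod 43 = 31^2 - 1 - 22 = 35
y3 = s (x1 - x3) - y1 mod 43 = 31 * (1 - 35) - 0 = 21

P + Q = (35, 21)


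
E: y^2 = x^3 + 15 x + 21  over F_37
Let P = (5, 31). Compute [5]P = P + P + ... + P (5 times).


k = 5 = 101_2 (binary, LSB first: 101)
Double-and-add from P = (5, 31):
  bit 0 = 1: acc = O + (5, 31) = (5, 31)
  bit 1 = 0: acc unchanged = (5, 31)
  bit 2 = 1: acc = (5, 31) + (4, 21) = (17, 34)

5P = (17, 34)


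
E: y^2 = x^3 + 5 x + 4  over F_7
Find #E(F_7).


For each x in F_7, count y with y^2 = x^3 + 5 x + 4 mod 7:
  x = 0: RHS = 4, y in [2, 5]  -> 2 point(s)
  x = 2: RHS = 1, y in [1, 6]  -> 2 point(s)
  x = 3: RHS = 4, y in [2, 5]  -> 2 point(s)
  x = 4: RHS = 4, y in [2, 5]  -> 2 point(s)
  x = 5: RHS = 0, y in [0]  -> 1 point(s)
Affine points: 9. Add the point at infinity: total = 10.

#E(F_7) = 10


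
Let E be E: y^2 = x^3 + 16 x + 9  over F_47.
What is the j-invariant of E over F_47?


Delta = -16(4 a^3 + 27 b^2) mod 47 = 45
-1728 * (4 a)^3 = -1728 * (4*16)^3 mod 47 = 40
j = 40 * 45^(-1) mod 47 = 27

j = 27 (mod 47)


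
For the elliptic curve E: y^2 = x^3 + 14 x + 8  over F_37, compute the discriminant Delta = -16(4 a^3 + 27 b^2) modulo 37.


4 a^3 + 27 b^2 = 4*14^3 + 27*8^2 = 10976 + 1728 = 12704
Delta = -16 * (12704) = -203264
Delta mod 37 = 14

Delta = 14 (mod 37)


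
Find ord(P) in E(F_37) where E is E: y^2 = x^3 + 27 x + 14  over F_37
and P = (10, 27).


Compute successive multiples of P until we hit O:
  1P = (10, 27)
  2P = (33, 29)
  3P = (28, 2)
  4P = (20, 28)
  5P = (17, 13)
  6P = (14, 18)
  7P = (25, 16)
  8P = (30, 0)
  ... (continuing to 16P)
  16P = O

ord(P) = 16


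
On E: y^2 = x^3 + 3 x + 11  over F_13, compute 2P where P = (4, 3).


Doubling: s = (3 x1^2 + a) / (2 y1)
s = (3*4^2 + 3) / (2*3) mod 13 = 2
x3 = s^2 - 2 x1 mod 13 = 2^2 - 2*4 = 9
y3 = s (x1 - x3) - y1 mod 13 = 2 * (4 - 9) - 3 = 0

2P = (9, 0)


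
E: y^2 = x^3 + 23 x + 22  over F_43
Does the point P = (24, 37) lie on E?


Check whether y^2 = x^3 + 23 x + 22 (mod 43) for (x, y) = (24, 37).
LHS: y^2 = 37^2 mod 43 = 36
RHS: x^3 + 23 x + 22 = 24^3 + 23*24 + 22 mod 43 = 36
LHS = RHS

Yes, on the curve


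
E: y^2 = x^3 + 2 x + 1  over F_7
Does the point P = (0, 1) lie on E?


Check whether y^2 = x^3 + 2 x + 1 (mod 7) for (x, y) = (0, 1).
LHS: y^2 = 1^2 mod 7 = 1
RHS: x^3 + 2 x + 1 = 0^3 + 2*0 + 1 mod 7 = 1
LHS = RHS

Yes, on the curve


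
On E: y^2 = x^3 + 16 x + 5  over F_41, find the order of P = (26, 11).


Compute successive multiples of P until we hit O:
  1P = (26, 11)
  2P = (5, 28)
  3P = (18, 4)
  4P = (33, 29)
  5P = (2, 39)
  6P = (36, 28)
  7P = (11, 35)
  8P = (0, 13)
  ... (continuing to 40P)
  40P = O

ord(P) = 40


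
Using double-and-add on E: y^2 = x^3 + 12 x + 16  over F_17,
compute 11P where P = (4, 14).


k = 11 = 1011_2 (binary, LSB first: 1101)
Double-and-add from P = (4, 14):
  bit 0 = 1: acc = O + (4, 14) = (4, 14)
  bit 1 = 1: acc = (4, 14) + (7, 16) = (14, 2)
  bit 2 = 0: acc unchanged = (14, 2)
  bit 3 = 1: acc = (14, 2) + (11, 0) = (0, 13)

11P = (0, 13)


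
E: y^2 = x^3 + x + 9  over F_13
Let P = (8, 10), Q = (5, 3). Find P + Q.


P != Q, so use the chord formula.
s = (y2 - y1) / (x2 - x1) = (6) / (10) mod 13 = 11
x3 = s^2 - x1 - x2 mod 13 = 11^2 - 8 - 5 = 4
y3 = s (x1 - x3) - y1 mod 13 = 11 * (8 - 4) - 10 = 8

P + Q = (4, 8)


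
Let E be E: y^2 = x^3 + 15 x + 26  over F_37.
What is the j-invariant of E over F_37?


Delta = -16(4 a^3 + 27 b^2) mod 37 = 15
-1728 * (4 a)^3 = -1728 * (4*15)^3 mod 37 = 8
j = 8 * 15^(-1) mod 37 = 3

j = 3 (mod 37)


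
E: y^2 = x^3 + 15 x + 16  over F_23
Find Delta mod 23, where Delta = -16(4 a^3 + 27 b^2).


4 a^3 + 27 b^2 = 4*15^3 + 27*16^2 = 13500 + 6912 = 20412
Delta = -16 * (20412) = -326592
Delta mod 23 = 8

Delta = 8 (mod 23)


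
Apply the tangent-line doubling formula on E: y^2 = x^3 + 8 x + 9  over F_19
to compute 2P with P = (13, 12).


Doubling: s = (3 x1^2 + a) / (2 y1)
s = (3*13^2 + 8) / (2*12) mod 19 = 8
x3 = s^2 - 2 x1 mod 19 = 8^2 - 2*13 = 0
y3 = s (x1 - x3) - y1 mod 19 = 8 * (13 - 0) - 12 = 16

2P = (0, 16)


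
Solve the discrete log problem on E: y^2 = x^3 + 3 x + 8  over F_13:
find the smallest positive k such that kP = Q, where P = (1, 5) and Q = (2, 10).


Enumerate multiples of P until we hit Q = (2, 10):
  1P = (1, 5)
  2P = (2, 10)
Match found at i = 2.

k = 2


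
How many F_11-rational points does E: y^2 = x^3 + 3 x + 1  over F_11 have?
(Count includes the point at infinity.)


For each x in F_11, count y with y^2 = x^3 + 3 x + 1 mod 11:
  x = 0: RHS = 1, y in [1, 10]  -> 2 point(s)
  x = 1: RHS = 5, y in [4, 7]  -> 2 point(s)
  x = 2: RHS = 4, y in [2, 9]  -> 2 point(s)
  x = 3: RHS = 4, y in [2, 9]  -> 2 point(s)
  x = 4: RHS = 0, y in [0]  -> 1 point(s)
  x = 5: RHS = 9, y in [3, 8]  -> 2 point(s)
  x = 6: RHS = 4, y in [2, 9]  -> 2 point(s)
  x = 8: RHS = 9, y in [3, 8]  -> 2 point(s)
  x = 9: RHS = 9, y in [3, 8]  -> 2 point(s)
Affine points: 17. Add the point at infinity: total = 18.

#E(F_11) = 18


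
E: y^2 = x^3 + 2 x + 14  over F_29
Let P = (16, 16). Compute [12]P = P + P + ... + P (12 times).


k = 12 = 1100_2 (binary, LSB first: 0011)
Double-and-add from P = (16, 16):
  bit 0 = 0: acc unchanged = O
  bit 1 = 0: acc unchanged = O
  bit 2 = 1: acc = O + (24, 13) = (24, 13)
  bit 3 = 1: acc = (24, 13) + (5, 2) = (16, 13)

12P = (16, 13)


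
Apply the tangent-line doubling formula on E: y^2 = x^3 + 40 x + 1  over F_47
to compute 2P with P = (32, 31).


Doubling: s = (3 x1^2 + a) / (2 y1)
s = (3*32^2 + 40) / (2*31) mod 47 = 32
x3 = s^2 - 2 x1 mod 47 = 32^2 - 2*32 = 20
y3 = s (x1 - x3) - y1 mod 47 = 32 * (32 - 20) - 31 = 24

2P = (20, 24)


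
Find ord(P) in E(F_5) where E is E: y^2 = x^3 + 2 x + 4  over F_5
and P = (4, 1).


Compute successive multiples of P until we hit O:
  1P = (4, 1)
  2P = (2, 4)
  3P = (0, 3)
  4P = (0, 2)
  5P = (2, 1)
  6P = (4, 4)
  7P = O

ord(P) = 7


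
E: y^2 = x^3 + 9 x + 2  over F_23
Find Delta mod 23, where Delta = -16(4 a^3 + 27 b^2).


4 a^3 + 27 b^2 = 4*9^3 + 27*2^2 = 2916 + 108 = 3024
Delta = -16 * (3024) = -48384
Delta mod 23 = 8

Delta = 8 (mod 23)


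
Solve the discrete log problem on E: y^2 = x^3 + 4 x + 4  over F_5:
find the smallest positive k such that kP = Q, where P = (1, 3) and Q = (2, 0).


Enumerate multiples of P until we hit Q = (2, 0):
  1P = (1, 3)
  2P = (2, 0)
Match found at i = 2.

k = 2


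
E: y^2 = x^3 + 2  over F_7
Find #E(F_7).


For each x in F_7, count y with y^2 = x^3 + 0 x + 2 mod 7:
  x = 0: RHS = 2, y in [3, 4]  -> 2 point(s)
  x = 3: RHS = 1, y in [1, 6]  -> 2 point(s)
  x = 5: RHS = 1, y in [1, 6]  -> 2 point(s)
  x = 6: RHS = 1, y in [1, 6]  -> 2 point(s)
Affine points: 8. Add the point at infinity: total = 9.

#E(F_7) = 9


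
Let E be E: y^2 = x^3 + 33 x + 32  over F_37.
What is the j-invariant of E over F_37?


Delta = -16(4 a^3 + 27 b^2) mod 37 = 30
-1728 * (4 a)^3 = -1728 * (4*33)^3 mod 37 = 10
j = 10 * 30^(-1) mod 37 = 25

j = 25 (mod 37)


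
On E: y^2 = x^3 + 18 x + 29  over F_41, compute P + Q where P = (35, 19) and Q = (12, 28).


P != Q, so use the chord formula.
s = (y2 - y1) / (x2 - x1) = (9) / (18) mod 41 = 21
x3 = s^2 - x1 - x2 mod 41 = 21^2 - 35 - 12 = 25
y3 = s (x1 - x3) - y1 mod 41 = 21 * (35 - 25) - 19 = 27

P + Q = (25, 27)


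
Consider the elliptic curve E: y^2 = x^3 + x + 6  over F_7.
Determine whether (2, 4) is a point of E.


Check whether y^2 = x^3 + 1 x + 6 (mod 7) for (x, y) = (2, 4).
LHS: y^2 = 4^2 mod 7 = 2
RHS: x^3 + 1 x + 6 = 2^3 + 1*2 + 6 mod 7 = 2
LHS = RHS

Yes, on the curve


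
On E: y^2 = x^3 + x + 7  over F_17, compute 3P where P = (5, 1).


k = 3 = 11_2 (binary, LSB first: 11)
Double-and-add from P = (5, 1):
  bit 0 = 1: acc = O + (5, 1) = (5, 1)
  bit 1 = 1: acc = (5, 1) + (6, 12) = (8, 0)

3P = (8, 0)


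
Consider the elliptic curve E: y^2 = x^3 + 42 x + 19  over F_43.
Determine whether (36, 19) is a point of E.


Check whether y^2 = x^3 + 42 x + 19 (mod 43) for (x, y) = (36, 19).
LHS: y^2 = 19^2 mod 43 = 17
RHS: x^3 + 42 x + 19 = 36^3 + 42*36 + 19 mod 43 = 27
LHS != RHS

No, not on the curve


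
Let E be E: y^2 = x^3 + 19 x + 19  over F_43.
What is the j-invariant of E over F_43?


Delta = -16(4 a^3 + 27 b^2) mod 43 = 20
-1728 * (4 a)^3 = -1728 * (4*19)^3 mod 43 = 2
j = 2 * 20^(-1) mod 43 = 13

j = 13 (mod 43)


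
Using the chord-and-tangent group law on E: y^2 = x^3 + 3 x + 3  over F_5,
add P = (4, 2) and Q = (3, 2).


P != Q, so use the chord formula.
s = (y2 - y1) / (x2 - x1) = (0) / (4) mod 5 = 0
x3 = s^2 - x1 - x2 mod 5 = 0^2 - 4 - 3 = 3
y3 = s (x1 - x3) - y1 mod 5 = 0 * (4 - 3) - 2 = 3

P + Q = (3, 3)


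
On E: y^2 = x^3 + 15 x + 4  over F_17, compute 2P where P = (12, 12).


Doubling: s = (3 x1^2 + a) / (2 y1)
s = (3*12^2 + 15) / (2*12) mod 17 = 8
x3 = s^2 - 2 x1 mod 17 = 8^2 - 2*12 = 6
y3 = s (x1 - x3) - y1 mod 17 = 8 * (12 - 6) - 12 = 2

2P = (6, 2)


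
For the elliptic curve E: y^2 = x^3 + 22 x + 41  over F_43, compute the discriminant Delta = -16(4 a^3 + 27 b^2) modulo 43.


4 a^3 + 27 b^2 = 4*22^3 + 27*41^2 = 42592 + 45387 = 87979
Delta = -16 * (87979) = -1407664
Delta mod 43 = 27

Delta = 27 (mod 43)


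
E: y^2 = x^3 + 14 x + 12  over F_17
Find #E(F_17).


For each x in F_17, count y with y^2 = x^3 + 14 x + 12 mod 17:
  x = 3: RHS = 13, y in [8, 9]  -> 2 point(s)
  x = 4: RHS = 13, y in [8, 9]  -> 2 point(s)
  x = 9: RHS = 0, y in [0]  -> 1 point(s)
  x = 10: RHS = 13, y in [8, 9]  -> 2 point(s)
  x = 11: RHS = 1, y in [1, 16]  -> 2 point(s)
  x = 12: RHS = 4, y in [2, 15]  -> 2 point(s)
Affine points: 11. Add the point at infinity: total = 12.

#E(F_17) = 12


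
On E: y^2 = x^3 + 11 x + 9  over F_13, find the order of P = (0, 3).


Compute successive multiples of P until we hit O:
  1P = (0, 3)
  2P = (3, 11)
  3P = (7, 0)
  4P = (3, 2)
  5P = (0, 10)
  6P = O

ord(P) = 6


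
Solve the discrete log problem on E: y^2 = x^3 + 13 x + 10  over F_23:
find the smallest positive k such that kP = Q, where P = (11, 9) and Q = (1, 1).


Enumerate multiples of P until we hit Q = (1, 1):
  1P = (11, 9)
  2P = (10, 17)
  3P = (20, 17)
  4P = (5, 4)
  5P = (16, 6)
  6P = (12, 10)
  7P = (1, 1)
Match found at i = 7.

k = 7


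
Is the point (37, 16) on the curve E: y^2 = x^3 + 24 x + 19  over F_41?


Check whether y^2 = x^3 + 24 x + 19 (mod 41) for (x, y) = (37, 16).
LHS: y^2 = 16^2 mod 41 = 10
RHS: x^3 + 24 x + 19 = 37^3 + 24*37 + 19 mod 41 = 23
LHS != RHS

No, not on the curve


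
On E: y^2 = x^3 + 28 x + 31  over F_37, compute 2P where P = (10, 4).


Doubling: s = (3 x1^2 + a) / (2 y1)
s = (3*10^2 + 28) / (2*4) mod 37 = 4
x3 = s^2 - 2 x1 mod 37 = 4^2 - 2*10 = 33
y3 = s (x1 - x3) - y1 mod 37 = 4 * (10 - 33) - 4 = 15

2P = (33, 15)


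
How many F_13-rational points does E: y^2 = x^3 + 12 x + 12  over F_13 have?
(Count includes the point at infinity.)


For each x in F_13, count y with y^2 = x^3 + 12 x + 12 mod 13:
  x = 0: RHS = 12, y in [5, 8]  -> 2 point(s)
  x = 1: RHS = 12, y in [5, 8]  -> 2 point(s)
  x = 3: RHS = 10, y in [6, 7]  -> 2 point(s)
  x = 6: RHS = 1, y in [1, 12]  -> 2 point(s)
  x = 7: RHS = 10, y in [6, 7]  -> 2 point(s)
  x = 8: RHS = 9, y in [3, 10]  -> 2 point(s)
  x = 9: RHS = 4, y in [2, 11]  -> 2 point(s)
  x = 10: RHS = 1, y in [1, 12]  -> 2 point(s)
  x = 12: RHS = 12, y in [5, 8]  -> 2 point(s)
Affine points: 18. Add the point at infinity: total = 19.

#E(F_13) = 19


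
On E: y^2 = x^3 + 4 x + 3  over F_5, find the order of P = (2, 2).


Compute successive multiples of P until we hit O:
  1P = (2, 2)
  2P = (2, 3)
  3P = O

ord(P) = 3


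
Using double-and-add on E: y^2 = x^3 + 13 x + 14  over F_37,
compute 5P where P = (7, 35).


k = 5 = 101_2 (binary, LSB first: 101)
Double-and-add from P = (7, 35):
  bit 0 = 1: acc = O + (7, 35) = (7, 35)
  bit 1 = 0: acc unchanged = (7, 35)
  bit 2 = 1: acc = (7, 35) + (36, 0) = (1, 19)

5P = (1, 19)


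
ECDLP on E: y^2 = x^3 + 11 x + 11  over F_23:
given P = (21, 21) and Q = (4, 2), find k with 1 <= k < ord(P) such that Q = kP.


Enumerate multiples of P until we hit Q = (4, 2):
  1P = (21, 21)
  2P = (4, 2)
Match found at i = 2.

k = 2


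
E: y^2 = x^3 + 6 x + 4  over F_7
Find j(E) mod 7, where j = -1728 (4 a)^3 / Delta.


Delta = -16(4 a^3 + 27 b^2) mod 7 = 5
-1728 * (4 a)^3 = -1728 * (4*6)^3 mod 7 = 6
j = 6 * 5^(-1) mod 7 = 4

j = 4 (mod 7)


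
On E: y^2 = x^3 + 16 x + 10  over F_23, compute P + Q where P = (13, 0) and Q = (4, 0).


P != Q, so use the chord formula.
s = (y2 - y1) / (x2 - x1) = (0) / (14) mod 23 = 0
x3 = s^2 - x1 - x2 mod 23 = 0^2 - 13 - 4 = 6
y3 = s (x1 - x3) - y1 mod 23 = 0 * (13 - 6) - 0 = 0

P + Q = (6, 0)


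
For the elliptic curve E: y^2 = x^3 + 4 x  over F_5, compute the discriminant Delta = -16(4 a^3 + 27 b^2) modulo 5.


4 a^3 + 27 b^2 = 4*4^3 + 27*0^2 = 256 + 0 = 256
Delta = -16 * (256) = -4096
Delta mod 5 = 4

Delta = 4 (mod 5)


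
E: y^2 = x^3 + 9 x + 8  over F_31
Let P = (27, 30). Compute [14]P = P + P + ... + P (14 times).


k = 14 = 1110_2 (binary, LSB first: 0111)
Double-and-add from P = (27, 30):
  bit 0 = 0: acc unchanged = O
  bit 1 = 1: acc = O + (22, 29) = (22, 29)
  bit 2 = 1: acc = (22, 29) + (19, 30) = (28, 4)
  bit 3 = 1: acc = (28, 4) + (13, 11) = (0, 16)

14P = (0, 16)


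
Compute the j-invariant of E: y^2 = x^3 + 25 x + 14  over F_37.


Delta = -16(4 a^3 + 27 b^2) mod 37 = 20
-1728 * (4 a)^3 = -1728 * (4*25)^3 mod 37 = 11
j = 11 * 20^(-1) mod 37 = 32

j = 32 (mod 37)


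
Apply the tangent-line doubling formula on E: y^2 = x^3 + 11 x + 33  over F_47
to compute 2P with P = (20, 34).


Doubling: s = (3 x1^2 + a) / (2 y1)
s = (3*20^2 + 11) / (2*34) mod 47 = 42
x3 = s^2 - 2 x1 mod 47 = 42^2 - 2*20 = 32
y3 = s (x1 - x3) - y1 mod 47 = 42 * (20 - 32) - 34 = 26

2P = (32, 26)


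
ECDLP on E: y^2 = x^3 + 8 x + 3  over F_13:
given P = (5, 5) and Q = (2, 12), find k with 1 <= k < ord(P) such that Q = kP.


Enumerate multiples of P until we hit Q = (2, 12):
  1P = (5, 5)
  2P = (0, 4)
  3P = (7, 5)
  4P = (1, 8)
  5P = (10, 2)
  6P = (2, 1)
  7P = (2, 12)
Match found at i = 7.

k = 7


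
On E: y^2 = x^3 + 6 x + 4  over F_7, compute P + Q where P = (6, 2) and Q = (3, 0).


P != Q, so use the chord formula.
s = (y2 - y1) / (x2 - x1) = (5) / (4) mod 7 = 3
x3 = s^2 - x1 - x2 mod 7 = 3^2 - 6 - 3 = 0
y3 = s (x1 - x3) - y1 mod 7 = 3 * (6 - 0) - 2 = 2

P + Q = (0, 2)


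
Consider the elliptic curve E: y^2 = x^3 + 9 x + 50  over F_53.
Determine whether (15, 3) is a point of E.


Check whether y^2 = x^3 + 9 x + 50 (mod 53) for (x, y) = (15, 3).
LHS: y^2 = 3^2 mod 53 = 9
RHS: x^3 + 9 x + 50 = 15^3 + 9*15 + 50 mod 53 = 9
LHS = RHS

Yes, on the curve


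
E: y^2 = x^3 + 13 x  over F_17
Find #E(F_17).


For each x in F_17, count y with y^2 = x^3 + 13 x + 0 mod 17:
  x = 0: RHS = 0, y in [0]  -> 1 point(s)
  x = 2: RHS = 0, y in [0]  -> 1 point(s)
  x = 3: RHS = 15, y in [7, 10]  -> 2 point(s)
  x = 7: RHS = 9, y in [3, 14]  -> 2 point(s)
  x = 8: RHS = 4, y in [2, 15]  -> 2 point(s)
  x = 9: RHS = 13, y in [8, 9]  -> 2 point(s)
  x = 10: RHS = 8, y in [5, 12]  -> 2 point(s)
  x = 14: RHS = 2, y in [6, 11]  -> 2 point(s)
  x = 15: RHS = 0, y in [0]  -> 1 point(s)
Affine points: 15. Add the point at infinity: total = 16.

#E(F_17) = 16


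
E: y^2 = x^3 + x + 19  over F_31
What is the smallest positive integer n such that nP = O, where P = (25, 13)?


Compute successive multiples of P until we hit O:
  1P = (25, 13)
  2P = (21, 30)
  3P = (5, 26)
  4P = (17, 19)
  5P = (7, 20)
  6P = (18, 17)
  7P = (13, 20)
  8P = (28, 12)
  ... (continuing to 37P)
  37P = O

ord(P) = 37


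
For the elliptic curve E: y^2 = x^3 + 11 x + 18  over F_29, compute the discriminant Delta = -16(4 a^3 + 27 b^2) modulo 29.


4 a^3 + 27 b^2 = 4*11^3 + 27*18^2 = 5324 + 8748 = 14072
Delta = -16 * (14072) = -225152
Delta mod 29 = 4

Delta = 4 (mod 29)


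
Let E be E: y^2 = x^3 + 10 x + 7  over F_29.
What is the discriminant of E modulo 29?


4 a^3 + 27 b^2 = 4*10^3 + 27*7^2 = 4000 + 1323 = 5323
Delta = -16 * (5323) = -85168
Delta mod 29 = 5

Delta = 5 (mod 29)


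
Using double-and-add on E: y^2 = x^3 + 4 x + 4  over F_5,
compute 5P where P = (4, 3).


k = 5 = 101_2 (binary, LSB first: 101)
Double-and-add from P = (4, 3):
  bit 0 = 1: acc = O + (4, 3) = (4, 3)
  bit 1 = 0: acc unchanged = (4, 3)
  bit 2 = 1: acc = (4, 3) + (2, 0) = (0, 3)

5P = (0, 3)


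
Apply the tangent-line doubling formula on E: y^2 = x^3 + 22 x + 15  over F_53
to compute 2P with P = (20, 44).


Doubling: s = (3 x1^2 + a) / (2 y1)
s = (3*20^2 + 22) / (2*44) mod 53 = 44
x3 = s^2 - 2 x1 mod 53 = 44^2 - 2*20 = 41
y3 = s (x1 - x3) - y1 mod 53 = 44 * (20 - 41) - 44 = 39

2P = (41, 39)


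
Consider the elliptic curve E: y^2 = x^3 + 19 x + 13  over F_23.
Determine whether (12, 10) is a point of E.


Check whether y^2 = x^3 + 19 x + 13 (mod 23) for (x, y) = (12, 10).
LHS: y^2 = 10^2 mod 23 = 8
RHS: x^3 + 19 x + 13 = 12^3 + 19*12 + 13 mod 23 = 14
LHS != RHS

No, not on the curve


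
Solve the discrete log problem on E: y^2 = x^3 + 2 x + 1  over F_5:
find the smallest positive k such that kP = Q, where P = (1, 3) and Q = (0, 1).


Enumerate multiples of P until we hit Q = (0, 1):
  1P = (1, 3)
  2P = (3, 2)
  3P = (0, 4)
  4P = (0, 1)
Match found at i = 4.

k = 4


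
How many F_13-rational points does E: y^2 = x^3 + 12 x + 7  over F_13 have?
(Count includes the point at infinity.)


For each x in F_13, count y with y^2 = x^3 + 12 x + 7 mod 13:
  x = 2: RHS = 0, y in [0]  -> 1 point(s)
  x = 5: RHS = 10, y in [6, 7]  -> 2 point(s)
  x = 6: RHS = 9, y in [3, 10]  -> 2 point(s)
  x = 8: RHS = 4, y in [2, 11]  -> 2 point(s)
  x = 9: RHS = 12, y in [5, 8]  -> 2 point(s)
  x = 10: RHS = 9, y in [3, 10]  -> 2 point(s)
  x = 11: RHS = 1, y in [1, 12]  -> 2 point(s)
Affine points: 13. Add the point at infinity: total = 14.

#E(F_13) = 14


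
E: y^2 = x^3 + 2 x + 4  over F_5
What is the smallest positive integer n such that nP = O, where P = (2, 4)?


Compute successive multiples of P until we hit O:
  1P = (2, 4)
  2P = (0, 2)
  3P = (4, 4)
  4P = (4, 1)
  5P = (0, 3)
  6P = (2, 1)
  7P = O

ord(P) = 7


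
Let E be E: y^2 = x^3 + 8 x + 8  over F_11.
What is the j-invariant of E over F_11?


Delta = -16(4 a^3 + 27 b^2) mod 11 = 7
-1728 * (4 a)^3 = -1728 * (4*8)^3 mod 11 = 1
j = 1 * 7^(-1) mod 11 = 8

j = 8 (mod 11)


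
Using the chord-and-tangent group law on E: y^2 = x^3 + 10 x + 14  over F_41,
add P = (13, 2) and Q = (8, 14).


P != Q, so use the chord formula.
s = (y2 - y1) / (x2 - x1) = (12) / (36) mod 41 = 14
x3 = s^2 - x1 - x2 mod 41 = 14^2 - 13 - 8 = 11
y3 = s (x1 - x3) - y1 mod 41 = 14 * (13 - 11) - 2 = 26

P + Q = (11, 26)


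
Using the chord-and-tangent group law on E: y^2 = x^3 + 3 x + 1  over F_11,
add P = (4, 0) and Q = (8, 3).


P != Q, so use the chord formula.
s = (y2 - y1) / (x2 - x1) = (3) / (4) mod 11 = 9
x3 = s^2 - x1 - x2 mod 11 = 9^2 - 4 - 8 = 3
y3 = s (x1 - x3) - y1 mod 11 = 9 * (4 - 3) - 0 = 9

P + Q = (3, 9)


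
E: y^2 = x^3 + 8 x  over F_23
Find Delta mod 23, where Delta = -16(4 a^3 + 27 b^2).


4 a^3 + 27 b^2 = 4*8^3 + 27*0^2 = 2048 + 0 = 2048
Delta = -16 * (2048) = -32768
Delta mod 23 = 7

Delta = 7 (mod 23)


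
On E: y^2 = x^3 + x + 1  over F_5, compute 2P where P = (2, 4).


Doubling: s = (3 x1^2 + a) / (2 y1)
s = (3*2^2 + 1) / (2*4) mod 5 = 1
x3 = s^2 - 2 x1 mod 5 = 1^2 - 2*2 = 2
y3 = s (x1 - x3) - y1 mod 5 = 1 * (2 - 2) - 4 = 1

2P = (2, 1)


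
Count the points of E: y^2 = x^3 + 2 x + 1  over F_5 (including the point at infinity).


For each x in F_5, count y with y^2 = x^3 + 2 x + 1 mod 5:
  x = 0: RHS = 1, y in [1, 4]  -> 2 point(s)
  x = 1: RHS = 4, y in [2, 3]  -> 2 point(s)
  x = 3: RHS = 4, y in [2, 3]  -> 2 point(s)
Affine points: 6. Add the point at infinity: total = 7.

#E(F_5) = 7


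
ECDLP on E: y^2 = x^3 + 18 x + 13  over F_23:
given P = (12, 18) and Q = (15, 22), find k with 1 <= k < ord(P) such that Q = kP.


Enumerate multiples of P until we hit Q = (15, 22):
  1P = (12, 18)
  2P = (0, 17)
  3P = (15, 22)
Match found at i = 3.

k = 3


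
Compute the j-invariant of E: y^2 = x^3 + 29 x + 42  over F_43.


Delta = -16(4 a^3 + 27 b^2) mod 43 = 2
-1728 * (4 a)^3 = -1728 * (4*29)^3 mod 43 = 32
j = 32 * 2^(-1) mod 43 = 16

j = 16 (mod 43)


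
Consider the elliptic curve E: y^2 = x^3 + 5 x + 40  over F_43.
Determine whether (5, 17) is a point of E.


Check whether y^2 = x^3 + 5 x + 40 (mod 43) for (x, y) = (5, 17).
LHS: y^2 = 17^2 mod 43 = 31
RHS: x^3 + 5 x + 40 = 5^3 + 5*5 + 40 mod 43 = 18
LHS != RHS

No, not on the curve


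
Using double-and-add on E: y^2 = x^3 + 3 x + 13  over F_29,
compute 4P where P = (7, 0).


k = 4 = 100_2 (binary, LSB first: 001)
Double-and-add from P = (7, 0):
  bit 0 = 0: acc unchanged = O
  bit 1 = 0: acc unchanged = O
  bit 2 = 1: acc = O + O = O

4P = O


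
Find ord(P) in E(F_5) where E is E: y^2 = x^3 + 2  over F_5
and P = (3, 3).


Compute successive multiples of P until we hit O:
  1P = (3, 3)
  2P = (3, 2)
  3P = O

ord(P) = 3


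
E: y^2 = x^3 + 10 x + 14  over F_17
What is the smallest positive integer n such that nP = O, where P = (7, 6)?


Compute successive multiples of P until we hit O:
  1P = (7, 6)
  2P = (5, 6)
  3P = (5, 11)
  4P = (7, 11)
  5P = O

ord(P) = 5


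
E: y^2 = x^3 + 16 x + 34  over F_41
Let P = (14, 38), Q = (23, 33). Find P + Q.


P != Q, so use the chord formula.
s = (y2 - y1) / (x2 - x1) = (36) / (9) mod 41 = 4
x3 = s^2 - x1 - x2 mod 41 = 4^2 - 14 - 23 = 20
y3 = s (x1 - x3) - y1 mod 41 = 4 * (14 - 20) - 38 = 20

P + Q = (20, 20)


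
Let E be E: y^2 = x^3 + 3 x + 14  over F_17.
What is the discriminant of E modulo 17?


4 a^3 + 27 b^2 = 4*3^3 + 27*14^2 = 108 + 5292 = 5400
Delta = -16 * (5400) = -86400
Delta mod 17 = 11

Delta = 11 (mod 17)


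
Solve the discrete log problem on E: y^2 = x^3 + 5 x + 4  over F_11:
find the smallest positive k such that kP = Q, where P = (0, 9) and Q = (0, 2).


Enumerate multiples of P until we hit Q = (0, 2):
  1P = (0, 9)
  2P = (5, 0)
  3P = (0, 2)
Match found at i = 3.

k = 3


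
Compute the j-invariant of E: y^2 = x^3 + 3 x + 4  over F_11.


Delta = -16(4 a^3 + 27 b^2) mod 11 = 6
-1728 * (4 a)^3 = -1728 * (4*3)^3 mod 11 = 10
j = 10 * 6^(-1) mod 11 = 9

j = 9 (mod 11)


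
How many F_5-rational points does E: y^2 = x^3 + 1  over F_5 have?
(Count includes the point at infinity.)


For each x in F_5, count y with y^2 = x^3 + 0 x + 1 mod 5:
  x = 0: RHS = 1, y in [1, 4]  -> 2 point(s)
  x = 2: RHS = 4, y in [2, 3]  -> 2 point(s)
  x = 4: RHS = 0, y in [0]  -> 1 point(s)
Affine points: 5. Add the point at infinity: total = 6.

#E(F_5) = 6


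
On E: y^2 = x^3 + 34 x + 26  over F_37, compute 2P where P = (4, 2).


Doubling: s = (3 x1^2 + a) / (2 y1)
s = (3*4^2 + 34) / (2*2) mod 37 = 2
x3 = s^2 - 2 x1 mod 37 = 2^2 - 2*4 = 33
y3 = s (x1 - x3) - y1 mod 37 = 2 * (4 - 33) - 2 = 14

2P = (33, 14)


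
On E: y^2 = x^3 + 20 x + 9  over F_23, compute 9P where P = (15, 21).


k = 9 = 1001_2 (binary, LSB first: 1001)
Double-and-add from P = (15, 21):
  bit 0 = 1: acc = O + (15, 21) = (15, 21)
  bit 1 = 0: acc unchanged = (15, 21)
  bit 2 = 0: acc unchanged = (15, 21)
  bit 3 = 1: acc = (15, 21) + (19, 16) = (15, 2)

9P = (15, 2)


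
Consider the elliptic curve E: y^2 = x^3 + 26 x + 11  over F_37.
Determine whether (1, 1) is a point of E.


Check whether y^2 = x^3 + 26 x + 11 (mod 37) for (x, y) = (1, 1).
LHS: y^2 = 1^2 mod 37 = 1
RHS: x^3 + 26 x + 11 = 1^3 + 26*1 + 11 mod 37 = 1
LHS = RHS

Yes, on the curve


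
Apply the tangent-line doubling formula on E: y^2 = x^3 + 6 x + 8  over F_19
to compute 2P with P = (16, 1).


Doubling: s = (3 x1^2 + a) / (2 y1)
s = (3*16^2 + 6) / (2*1) mod 19 = 7
x3 = s^2 - 2 x1 mod 19 = 7^2 - 2*16 = 17
y3 = s (x1 - x3) - y1 mod 19 = 7 * (16 - 17) - 1 = 11

2P = (17, 11)


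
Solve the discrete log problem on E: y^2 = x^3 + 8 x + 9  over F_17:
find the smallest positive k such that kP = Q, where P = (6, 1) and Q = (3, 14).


Enumerate multiples of P until we hit Q = (3, 14):
  1P = (6, 1)
  2P = (3, 3)
  3P = (16, 0)
  4P = (3, 14)
Match found at i = 4.

k = 4


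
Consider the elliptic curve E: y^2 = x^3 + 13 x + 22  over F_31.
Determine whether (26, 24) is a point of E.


Check whether y^2 = x^3 + 13 x + 22 (mod 31) for (x, y) = (26, 24).
LHS: y^2 = 24^2 mod 31 = 18
RHS: x^3 + 13 x + 22 = 26^3 + 13*26 + 22 mod 31 = 18
LHS = RHS

Yes, on the curve


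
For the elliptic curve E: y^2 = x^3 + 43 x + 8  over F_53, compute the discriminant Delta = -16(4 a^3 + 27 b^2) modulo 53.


4 a^3 + 27 b^2 = 4*43^3 + 27*8^2 = 318028 + 1728 = 319756
Delta = -16 * (319756) = -5116096
Delta mod 53 = 47

Delta = 47 (mod 53)


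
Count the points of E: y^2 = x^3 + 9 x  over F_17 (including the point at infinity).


For each x in F_17, count y with y^2 = x^3 + 9 x + 0 mod 17:
  x = 0: RHS = 0, y in [0]  -> 1 point(s)
  x = 2: RHS = 9, y in [3, 14]  -> 2 point(s)
  x = 4: RHS = 15, y in [7, 10]  -> 2 point(s)
  x = 5: RHS = 0, y in [0]  -> 1 point(s)
  x = 6: RHS = 15, y in [7, 10]  -> 2 point(s)
  x = 7: RHS = 15, y in [7, 10]  -> 2 point(s)
  x = 10: RHS = 2, y in [6, 11]  -> 2 point(s)
  x = 11: RHS = 2, y in [6, 11]  -> 2 point(s)
  x = 12: RHS = 0, y in [0]  -> 1 point(s)
  x = 13: RHS = 2, y in [6, 11]  -> 2 point(s)
  x = 15: RHS = 8, y in [5, 12]  -> 2 point(s)
Affine points: 19. Add the point at infinity: total = 20.

#E(F_17) = 20


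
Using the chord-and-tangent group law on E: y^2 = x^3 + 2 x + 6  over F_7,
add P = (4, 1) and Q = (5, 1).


P != Q, so use the chord formula.
s = (y2 - y1) / (x2 - x1) = (0) / (1) mod 7 = 0
x3 = s^2 - x1 - x2 mod 7 = 0^2 - 4 - 5 = 5
y3 = s (x1 - x3) - y1 mod 7 = 0 * (4 - 5) - 1 = 6

P + Q = (5, 6)


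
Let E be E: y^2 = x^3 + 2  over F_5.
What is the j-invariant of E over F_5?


Delta = -16(4 a^3 + 27 b^2) mod 5 = 2
-1728 * (4 a)^3 = -1728 * (4*0)^3 mod 5 = 0
j = 0 * 2^(-1) mod 5 = 0

j = 0 (mod 5)
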